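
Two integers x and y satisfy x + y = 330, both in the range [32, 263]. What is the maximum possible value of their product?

xy = x(330 − x) is maximized when x is as near 330/2 as the bounds allow.
Taking x = 165 and y = 165 (both in [32, 263]) gives xy = 27225.

27225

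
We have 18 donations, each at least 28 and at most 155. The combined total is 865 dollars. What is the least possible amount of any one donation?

To make one donation as small as possible, make the other 17 as large as possible.
The other 17 can take up 17 × 155 = 2635 ≥ 865 − 28, so one donation can sit at its floor of 28.
Achievable: one at 28 and the other 17 totalling 837, which fits since 17 × 28 ≤ 837 ≤ 17 × 155.

28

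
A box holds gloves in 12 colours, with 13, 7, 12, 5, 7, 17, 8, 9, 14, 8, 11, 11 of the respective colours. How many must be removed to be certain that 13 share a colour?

115

In the worst case you take as many as possible of each colour without reaching 13: 12 + 7 + 12 + 5 + 7 + 12 + 8 + 9 + 12 + 8 + 11 + 11 = 114.
The next one must give 13 of some colour, so 114 + 1 = 115.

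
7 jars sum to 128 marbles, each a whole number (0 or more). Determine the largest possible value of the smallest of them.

18

The 7 values sum to 128, so their minimum is at most ⌊128/7⌋ = 18.
Achievable: 5 of them at 18 and 2 at 19 total 128.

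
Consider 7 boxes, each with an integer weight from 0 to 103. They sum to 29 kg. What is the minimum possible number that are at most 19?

Each value above 19 is at least 20, contributing at least 20 − 0 = 20 above the floor 0.
The sum exceeds the floor total 0 by 29, so at most ⌊29/20⌋ = 1 exceed 19, and at least 6 are ≤ 19.
Exactly 6 works: 6 values at 0 and 1 at 20 total 20; raise one of the low values by 9 (still ≤ 19) to hit 29.

6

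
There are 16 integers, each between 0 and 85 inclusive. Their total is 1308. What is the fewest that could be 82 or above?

Suppose at most 16 − j of them reach 82; then j values are ≤ 81 and the rest ≤ 85.
The total is then ≤ 81·j + 85·(16 − j) = 1360 − 4j. For this to be ≥ 1308 we need j ≤ 13, so at least 16 − 13 = 3 must reach 82.
Exactly 3 works: 3 values at 85 and 13 at 81 total 1308.

3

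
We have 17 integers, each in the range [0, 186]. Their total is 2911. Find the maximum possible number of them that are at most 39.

Suppose k of them are at most 39. Those contribute at most 39 each and the rest at most 186 each.
So the total is at most 39k + 186(17 − k) = 3162 − 147k. This must still be ≥ 2911, so k ≤ 1.
k = 1 is achieved by 1 value at 39 and 16 at 186, total 3015; lower one of the 186's by 104 (still > 39) to reach 2911.

1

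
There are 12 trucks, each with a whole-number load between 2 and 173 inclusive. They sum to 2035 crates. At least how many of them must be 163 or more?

9

Each value short of 163 is at most 162, costing at least 173 − 162 = 11 against the maximum total of 2076.
We can afford to lose at most 2076 − 2035 = 41, so at most ⌊41/11⌋ = 3 fall short, and at least 9 are ≥ 163.
Exactly 9 works: 9 values at 173 and 3 at 162 total 2043; lower one of the high values by 8 (still ≥ 163) to hit 2035.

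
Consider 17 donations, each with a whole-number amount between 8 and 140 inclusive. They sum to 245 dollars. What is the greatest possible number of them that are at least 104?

1

If k of the values are ≥ 104, the total is ≥ 104k + 8(17 − k).
Setting 104k + 8(17 − k) ≤ 245 gives 96k ≤ 109, so k ≤ 1.
k = 1 is achieved by 1 value at 104 and 16 at 8, total 232; add 13 to one value (staying below 104) to reach 245.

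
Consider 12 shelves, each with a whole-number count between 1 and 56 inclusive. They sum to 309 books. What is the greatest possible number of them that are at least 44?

6

With k values at 44 or above and the rest at least 1, the sum is at least 12 + 43k.
Since the sum is 309, we need 43k ≤ 297, i.e. k ≤ 6.
k = 6 is achieved by 6 values at 44 and 6 at 1, total 270; add 39 to one value (staying below 44) to reach 309.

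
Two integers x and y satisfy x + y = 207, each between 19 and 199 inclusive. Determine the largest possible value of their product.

For a fixed sum, the product xy is largest when x and y are as close as possible.
Taking x = 103 and y = 104 (both in [19, 199]) gives xy = 10712.

10712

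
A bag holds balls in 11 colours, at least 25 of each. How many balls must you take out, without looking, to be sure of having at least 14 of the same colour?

In the worst case you draw 13 of each of the 11 colours: 11 × 13 = 143.
One more forces 14 of some colour, so 143 + 1 = 144.

144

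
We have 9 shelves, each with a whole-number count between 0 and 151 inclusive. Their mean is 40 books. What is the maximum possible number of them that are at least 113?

3

The total is 9 × 40 = 360.
If k of the values are ≥ 113, the total is ≥ 113k + 0(9 − k).
Setting 113k + 0(9 − k) ≤ 360 gives 113k ≤ 360, so k ≤ 3.
k = 3 is achieved by 3 values at 113 and 6 at 0, total 339; add 21 to one value (staying below 113) to reach 360.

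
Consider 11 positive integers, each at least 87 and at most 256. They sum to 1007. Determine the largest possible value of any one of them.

Maximizing one value means minimizing the remaining 10.
The other 10 contribute at least 10 × 87 = 870, leaving at most 1007 − 870 = 137.
Since 137 ≤ 256, this is achievable: one at 137 and 10 at 87.

137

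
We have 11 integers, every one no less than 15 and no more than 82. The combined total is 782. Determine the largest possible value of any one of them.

To make one integer as large as possible, make the other 10 as small as possible.
The other 10 contribute at least 10 × 15 = 150, leaving at most 782 − 150 = 632.
But each integer is capped at 82, so the maximum is 82.
Achievable: one at 82 and the other 10 totalling 700, which fits since 10 × 15 ≤ 700 ≤ 10 × 82.

82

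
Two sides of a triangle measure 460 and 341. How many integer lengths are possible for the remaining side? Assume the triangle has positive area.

The triangle inequality gives |460 − 341| < c < 460 + 341, i.e. 119 < c < 801.
So c can be any integer from 120 to 800: 681 values.

681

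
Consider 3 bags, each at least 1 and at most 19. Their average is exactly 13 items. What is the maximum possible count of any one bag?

Maximizing one value means minimizing the remaining 2.
The total is 3 × 13 = 39.
The other 2 contribute at least 2 × 1 = 2, leaving at most 39 − 2 = 37.
But each bag is capped at 19, so the maximum is 19.
Achievable: one at 19 and the other 2 totalling 20, which fits since 2 × 1 ≤ 20 ≤ 2 × 19.

19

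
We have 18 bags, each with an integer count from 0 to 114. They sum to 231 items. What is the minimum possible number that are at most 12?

1

Let j be the number exceeding 12. Then the total is ≥ 13·j + 0·(18 − j) = 0 + 13j.
So 13j ≤ 231 and j ≤ 17; hence at least 18 − 17 = 1 are ≤ 12.
Exactly 1 works: 1 value at 0 and 17 at 13 total 221; raise one of the low values by 10 (still ≤ 12) to hit 231.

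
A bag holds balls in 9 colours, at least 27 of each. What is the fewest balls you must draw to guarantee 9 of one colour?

73

In the worst case you draw 8 of each of the 9 colours: 9 × 8 = 72.
One more forces 9 of some colour, so 72 + 1 = 73.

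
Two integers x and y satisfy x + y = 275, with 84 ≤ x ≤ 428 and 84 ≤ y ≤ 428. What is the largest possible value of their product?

xy = x(275 − x) is maximized when x is as near 275/2 as the bounds allow.
Taking x = 137 and y = 138 (both in [84, 428]) gives xy = 18906.

18906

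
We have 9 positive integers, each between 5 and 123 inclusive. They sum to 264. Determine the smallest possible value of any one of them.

Minimizing one value means maximizing the remaining 8.
The other 8 can take up 8 × 123 = 984 ≥ 264 − 5, so one integer can sit at its floor of 5.
Achievable: one at 5 and the other 8 totalling 259, which fits since 8 × 5 ≤ 259 ≤ 8 × 123.

5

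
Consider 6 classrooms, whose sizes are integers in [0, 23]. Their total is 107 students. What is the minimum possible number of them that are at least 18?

1

If only k of them are at least 18, the other 6 − k are at most 17, so the total is at most k·23 + (6 − k)·17.
This must reach 107, so k·23 + (6 − k)·17 ≥ 107, giving k ≥ 1.
Exactly 1 works: 1 value at 23 and 5 at 17 total 108; lower one of the high values by 1 (still ≥ 18) to hit 107.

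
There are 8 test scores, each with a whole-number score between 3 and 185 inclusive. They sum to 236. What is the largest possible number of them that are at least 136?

With k values at 136 or above and the rest at least 3, the sum is at least 24 + 133k.
Since the sum is 236, we need 133k ≤ 212, i.e. k ≤ 1.
k = 1 is achieved by 1 value at 136 and 7 at 3, total 157; add 79 to one value (staying below 136) to reach 236.

1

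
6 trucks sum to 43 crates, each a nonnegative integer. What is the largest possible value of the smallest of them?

7

The 6 values sum to 43, so their minimum is at most ⌊43/6⌋ = 7.
Equality holds with 5 values of 7 and 1 value of 8.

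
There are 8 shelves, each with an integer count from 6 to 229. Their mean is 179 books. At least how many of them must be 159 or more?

3

The total is 8 × 179 = 1432.
Suppose at most 8 − j of them reach 159; then j values are ≤ 158 and the rest ≤ 229.
The total is then ≤ 158·j + 229·(8 − j) = 1832 − 71j. For this to be ≥ 1432 we need j ≤ 5, so at least 8 − 5 = 3 must reach 159.
Exactly 3 works: 3 values at 229 and 5 at 158 total 1477; lower one of the high values by 45 (still ≥ 159) to hit 1432.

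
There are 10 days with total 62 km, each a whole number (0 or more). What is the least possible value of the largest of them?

If every one of the 10 were at most 6, the total would be at most 10 × 6 = 60 < 62.
Taking 8 copies of 6 and 2 copies of 7 gives exactly 62, so 7 is attained.

7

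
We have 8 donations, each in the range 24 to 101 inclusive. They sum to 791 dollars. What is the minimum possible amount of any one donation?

Minimizing one value means maximizing the remaining 7.
The other 7 contribute at most 7 × 101 = 707, leaving at least 791 − 707 = 84.
Since 84 ≥ 24, this is achievable: one at 84 and 7 at 101.

84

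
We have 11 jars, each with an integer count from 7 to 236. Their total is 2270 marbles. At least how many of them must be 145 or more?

8

If only k of them are at least 145, the other 11 − k are at most 144, so the total is at most k·236 + (11 − k)·144.
This must reach 2270, so k·236 + (11 − k)·144 ≥ 2270, giving k ≥ 8.
Exactly 8 works: 8 values at 236 and 3 at 144 total 2320; lower one of the high values by 50 (still ≥ 145) to hit 2270.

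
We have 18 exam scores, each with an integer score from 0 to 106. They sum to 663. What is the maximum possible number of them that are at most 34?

17

Suppose k of them are at most 34. Those contribute at most 34 each and the rest at most 106 each.
So the total is at most 34k + 106(18 − k) = 1908 − 72k. This must still be ≥ 663, so k ≤ 17.
k = 17 is achieved by 17 values at 34 and 1 at 106, total 684; lower one of the 106's by 21 (still > 34) to reach 663.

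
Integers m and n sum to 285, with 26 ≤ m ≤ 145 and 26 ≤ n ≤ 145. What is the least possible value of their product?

Since m + n is fixed, pushing one of them to its bound minimizes the product.
At the endpoint m = 140, n = 285 − 140 = 145, so mn = 140 × 145 = 20300.

20300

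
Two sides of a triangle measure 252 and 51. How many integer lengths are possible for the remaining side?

The triangle inequality gives |252 − 51| < c < 252 + 51, i.e. 201 < c < 303.
So c can be any integer from 202 to 302: 101 values.

101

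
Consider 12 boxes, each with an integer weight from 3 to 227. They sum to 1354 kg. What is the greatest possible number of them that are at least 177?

Suppose k of them are at least 177. Those contribute at least 177 each and the other 12 − k at least 3 each.
So the total is at least 177k + 3(12 − k) = 36 + 174k. This must be ≤ 1354, giving k ≤ 7.
k = 7 is achieved by 7 values at 177 and 5 at 3, total 1254; add 100 to one value (staying below 177) to reach 1354.

7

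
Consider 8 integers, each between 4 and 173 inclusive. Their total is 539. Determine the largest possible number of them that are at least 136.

If k of the values are ≥ 136, the total is ≥ 136k + 4(8 − k).
Setting 136k + 4(8 − k) ≤ 539 gives 132k ≤ 507, so k ≤ 3.
k = 3 is achieved by 3 values at 136 and 5 at 4, total 428; add 111 to one value (staying below 136) to reach 539.

3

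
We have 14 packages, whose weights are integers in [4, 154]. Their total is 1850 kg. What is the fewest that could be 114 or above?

7

If only k of them are at least 114, the other 14 − k are at most 113, so the total is at most k·154 + (14 − k)·113.
This must reach 1850, so k·154 + (14 − k)·113 ≥ 1850, giving k ≥ 7.
Exactly 7 works: 7 values at 154 and 7 at 113 total 1869; lower one of the high values by 19 (still ≥ 114) to hit 1850.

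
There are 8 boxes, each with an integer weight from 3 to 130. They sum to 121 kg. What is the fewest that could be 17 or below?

2

Let j be the number exceeding 17. Then the total is ≥ 18·j + 3·(8 − j) = 24 + 15j.
So 15j ≤ 97 and j ≤ 6; hence at least 8 − 6 = 2 are ≤ 17.
Exactly 2 works: 2 values at 3 and 6 at 18 total 114; raise one of the low values by 7 (still ≤ 17) to hit 121.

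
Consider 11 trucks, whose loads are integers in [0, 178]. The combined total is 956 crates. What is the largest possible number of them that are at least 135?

7

With k values at 135 or above and the rest at least 0, the sum is at least 0 + 135k.
Since the sum is 956, we need 135k ≤ 956, i.e. k ≤ 7.
k = 7 is achieved by 7 values at 135 and 4 at 0, total 945; add 11 to one value (staying below 135) to reach 956.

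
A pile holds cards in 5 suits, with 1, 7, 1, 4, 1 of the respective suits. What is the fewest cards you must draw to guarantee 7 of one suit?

14

In the worst case you take as many as possible of each suit without reaching 7: 1 + 6 + 1 + 4 + 1 = 13.
The next one must give 7 of some suit, so 13 + 1 = 14.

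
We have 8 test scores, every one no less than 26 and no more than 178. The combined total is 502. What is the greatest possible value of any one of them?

To make one score as large as possible, make the other 7 as small as possible.
The other 7 contribute at least 7 × 26 = 182, leaving at most 502 − 182 = 320.
But each score is capped at 178, so the maximum is 178.
Achievable: one at 178 and the other 7 totalling 324, which fits since 7 × 26 ≤ 324 ≤ 7 × 178.

178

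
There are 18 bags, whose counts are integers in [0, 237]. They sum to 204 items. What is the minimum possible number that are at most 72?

Let j be the number exceeding 72. Then the total is ≥ 73·j + 0·(18 − j) = 0 + 73j.
So 73j ≤ 204 and j ≤ 2; hence at least 18 − 2 = 16 are ≤ 72.
Exactly 16 works: 16 values at 0 and 2 at 73 total 146; raise one of the low values by 58 (still ≤ 72) to hit 204.

16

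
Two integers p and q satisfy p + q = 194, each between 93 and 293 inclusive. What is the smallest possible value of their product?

Since p + q is fixed, pushing one of them to its bound minimizes the product.
At the endpoint p = 93, q = 194 − 93 = 101, so pq = 93 × 101 = 9393.

9393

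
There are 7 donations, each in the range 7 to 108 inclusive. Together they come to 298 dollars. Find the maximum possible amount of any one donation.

108

Maximizing one value means minimizing the remaining 6.
The other 6 contribute at least 6 × 7 = 42, leaving at most 298 − 42 = 256.
But each donation is capped at 108, so the maximum is 108.
Achievable: one at 108 and the other 6 totalling 190, which fits since 6 × 7 ≤ 190 ≤ 6 × 108.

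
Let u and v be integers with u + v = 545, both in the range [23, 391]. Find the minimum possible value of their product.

For a fixed sum, uv is smallest when u and v are as far apart as possible.
At the endpoint u = 154, v = 545 − 154 = 391, so uv = 154 × 391 = 60214.

60214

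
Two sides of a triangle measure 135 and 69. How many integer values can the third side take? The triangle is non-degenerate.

The triangle inequality gives |135 − 69| < c < 135 + 69, i.e. 66 < c < 204.
So c can be any integer from 67 to 203: 137 values.

137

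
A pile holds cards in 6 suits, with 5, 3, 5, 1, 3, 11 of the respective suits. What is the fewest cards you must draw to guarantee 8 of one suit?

25

In the worst case you take as many as possible of each suit without reaching 8: 5 + 3 + 5 + 1 + 3 + 7 = 24.
The next one must give 8 of some suit, so 24 + 1 = 25.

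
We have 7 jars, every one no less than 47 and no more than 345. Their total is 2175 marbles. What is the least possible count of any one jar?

105

To make one jar as small as possible, make the other 6 as large as possible.
The other 6 contribute at most 6 × 345 = 2070, leaving at least 2175 − 2070 = 105.
Since 105 ≥ 47, this is achievable: one at 105 and 6 at 345.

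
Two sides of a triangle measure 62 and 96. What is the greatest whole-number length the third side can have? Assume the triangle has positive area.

157

The third side must be less than 62 + 96 = 158.
The largest integer below 158 is 157.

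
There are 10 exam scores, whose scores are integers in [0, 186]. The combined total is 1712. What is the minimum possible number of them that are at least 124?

Each value short of 124 is at most 123, costing at least 186 − 123 = 63 against the maximum total of 1860.
We can afford to lose at most 1860 − 1712 = 148, so at most ⌊148/63⌋ = 2 fall short, and at least 8 are ≥ 124.
Exactly 8 works: 8 values at 186 and 2 at 123 total 1734; lower one of the high values by 22 (still ≥ 124) to hit 1712.

8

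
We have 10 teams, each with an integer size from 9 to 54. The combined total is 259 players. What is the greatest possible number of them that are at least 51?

4

Suppose k of them are at least 51. Those contribute at least 51 each and the other 10 − k at least 9 each.
So the total is at least 51k + 9(10 − k) = 90 + 42k. This must be ≤ 259, giving k ≤ 4.
k = 4 is achieved by 4 values at 51 and 6 at 9, total 258; add 1 to one value (staying below 51) to reach 259.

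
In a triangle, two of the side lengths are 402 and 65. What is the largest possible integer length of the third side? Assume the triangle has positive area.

The third side must be less than 402 + 65 = 467.
The largest integer below 467 is 466.

466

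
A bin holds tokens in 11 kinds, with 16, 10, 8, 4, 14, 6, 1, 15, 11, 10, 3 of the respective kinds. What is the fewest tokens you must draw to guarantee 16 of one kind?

In the worst case you take as many as possible of each kind without reaching 16: 15 + 10 + 8 + 4 + 14 + 6 + 1 + 15 + 11 + 10 + 3 = 97.
The next one must give 16 of some kind, so 97 + 1 = 98.

98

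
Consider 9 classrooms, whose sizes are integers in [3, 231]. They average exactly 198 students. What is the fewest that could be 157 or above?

The total is 9 × 198 = 1782.
If only k of them are at least 157, the other 9 − k are at most 156, so the total is at most k·231 + (9 − k)·156.
This must reach 1782, so k·231 + (9 − k)·156 ≥ 1782, giving k ≥ 6.
Exactly 6 works: 6 values at 231 and 3 at 156 total 1854; lower one of the high values by 72 (still ≥ 157) to hit 1782.

6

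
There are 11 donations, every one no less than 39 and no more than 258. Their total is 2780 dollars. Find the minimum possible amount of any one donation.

To make one donation as small as possible, make the other 10 as large as possible.
The other 10 contribute at most 10 × 258 = 2580, leaving at least 2780 − 2580 = 200.
Since 200 ≥ 39, this is achievable: one at 200 and 10 at 258.

200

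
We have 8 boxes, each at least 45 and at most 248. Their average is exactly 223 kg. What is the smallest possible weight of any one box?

To make one box as small as possible, make the other 7 as large as possible.
The total is 8 × 223 = 1784.
The other 7 contribute at most 7 × 248 = 1736, leaving at least 1784 − 1736 = 48.
Since 48 ≥ 45, this is achievable: one at 48 and 7 at 248.

48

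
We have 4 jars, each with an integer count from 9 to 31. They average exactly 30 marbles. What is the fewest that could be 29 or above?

The total is 4 × 30 = 120.
Each value short of 29 is at most 28, costing at least 31 − 28 = 3 against the maximum total of 124.
We can afford to lose at most 124 − 120 = 4, so at most ⌊4/3⌋ = 1 fall short, and at least 3 are ≥ 29.
Exactly 3 works: 3 values at 31 and 1 at 28 total 121; lower one of the high values by 1 (still ≥ 29) to hit 120.

3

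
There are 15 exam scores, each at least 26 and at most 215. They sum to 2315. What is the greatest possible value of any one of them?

215

To make one score as large as possible, make the other 14 as small as possible.
The other 14 contribute at least 14 × 26 = 364, leaving at most 2315 − 364 = 1951.
But each score is capped at 215, so the maximum is 215.
Achievable: one at 215 and the other 14 totalling 2100, which fits since 14 × 26 ≤ 2100 ≤ 14 × 215.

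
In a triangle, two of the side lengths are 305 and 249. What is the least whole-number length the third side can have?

57

The third side must exceed |305 − 249| = 56.
The smallest integer above 56 is 57.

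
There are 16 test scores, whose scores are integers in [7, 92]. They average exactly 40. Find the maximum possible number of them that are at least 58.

10

The total is 16 × 40 = 640.
Suppose k of them are at least 58. Those contribute at least 58 each and the other 16 − k at least 7 each.
So the total is at least 58k + 7(16 − k) = 112 + 51k. This must be ≤ 640, giving k ≤ 10.
k = 10 is achieved by 10 values at 58 and 6 at 7, total 622; add 18 to one value (staying below 58) to reach 640.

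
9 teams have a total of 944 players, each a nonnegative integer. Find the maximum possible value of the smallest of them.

104

The 9 values sum to 944, so their minimum is at most ⌊944/9⌋ = 104.
Taking 1 copy of 104 and 8 copies of 105 gives exactly 944, so 104 is attained.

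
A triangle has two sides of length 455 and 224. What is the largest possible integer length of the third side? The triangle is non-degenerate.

The third side must be less than 455 + 224 = 679.
The largest integer below 679 is 678.

678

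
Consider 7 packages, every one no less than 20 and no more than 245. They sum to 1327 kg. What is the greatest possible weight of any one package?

To make one package as large as possible, make the other 6 as small as possible.
The other 6 contribute at least 6 × 20 = 120, leaving at most 1327 − 120 = 1207.
But each package is capped at 245, so the maximum is 245.
Achievable: one at 245 and the other 6 totalling 1082, which fits since 6 × 20 ≤ 1082 ≤ 6 × 245.

245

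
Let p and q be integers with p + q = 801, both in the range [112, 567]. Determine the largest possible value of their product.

For a fixed sum, the product pq is largest when p and q are as close as possible.
Taking p = 400 and q = 401 (both in [112, 567]) gives pq = 160400.

160400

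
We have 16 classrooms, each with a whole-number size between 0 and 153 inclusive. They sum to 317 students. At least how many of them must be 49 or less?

Let j be the number exceeding 49. Then the total is ≥ 50·j + 0·(16 − j) = 0 + 50j.
So 50j ≤ 317 and j ≤ 6; hence at least 16 − 6 = 10 are ≤ 49.
Exactly 10 works: 10 values at 0 and 6 at 50 total 300; raise one of the low values by 17 (still ≤ 49) to hit 317.

10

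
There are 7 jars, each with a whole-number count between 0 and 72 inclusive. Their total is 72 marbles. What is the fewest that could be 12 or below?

Each value above 12 is at least 13, contributing at least 13 − 0 = 13 above the floor 0.
The sum exceeds the floor total 0 by 72, so at most ⌊72/13⌋ = 5 exceed 12, and at least 2 are ≤ 12.
Exactly 2 works: 2 values at 0 and 5 at 13 total 65; raise one of the low values by 7 (still ≤ 12) to hit 72.

2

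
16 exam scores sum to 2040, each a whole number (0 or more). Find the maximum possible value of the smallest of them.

If every one of the 16 were at least 128, the total would be at least 16 × 128 = 2048 > 2040.
Achievable: 8 of them at 127 and 8 at 128 total 2040.

127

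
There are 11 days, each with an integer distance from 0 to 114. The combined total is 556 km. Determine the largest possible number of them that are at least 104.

5

With k values at 104 or above and the rest at least 0, the sum is at least 0 + 104k.
Since the sum is 556, we need 104k ≤ 556, i.e. k ≤ 5.
k = 5 is achieved by 5 values at 104 and 6 at 0, total 520; add 36 to one value (staying below 104) to reach 556.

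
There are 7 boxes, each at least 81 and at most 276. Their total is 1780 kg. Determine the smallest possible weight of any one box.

124

To make one box as small as possible, make the other 6 as large as possible.
The other 6 contribute at most 6 × 276 = 1656, leaving at least 1780 − 1656 = 124.
Since 124 ≥ 81, this is achievable: one at 124 and 6 at 276.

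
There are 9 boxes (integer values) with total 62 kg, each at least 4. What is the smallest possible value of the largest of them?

7

Some value must be at least ⌈62/9⌉ = 7, since 9 × 6 = 54 < 62.
Achievable: 8 of them at 7 and 1 at 6 total 62.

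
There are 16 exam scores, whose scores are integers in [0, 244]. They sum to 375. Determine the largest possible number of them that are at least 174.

With k values at 174 or above and the rest at least 0, the sum is at least 0 + 174k.
Since the sum is 375, we need 174k ≤ 375, i.e. k ≤ 2.
k = 2 is achieved by 2 values at 174 and 14 at 0, total 348; add 27 to one value (staying below 174) to reach 375.

2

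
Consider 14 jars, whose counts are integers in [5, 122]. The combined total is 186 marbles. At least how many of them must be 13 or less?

If only k of them are at most 13, the other 14 − k are at least 14, so the total is at least (14 − k)·14 + k·5.
This is ≤ 186, so (14 − k)·14 + 5k ≤ 186, which gives k ≥ 2.
Exactly 2 works: 2 values at 5 and 12 at 14 total 178; raise one of the low values by 8 (still ≤ 13) to hit 186.

2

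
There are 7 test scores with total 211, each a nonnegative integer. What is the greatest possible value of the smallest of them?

The average is 211/7 < 31, so some value is ≤ 30.
Taking 6 copies of 30 and 1 copy of 31 gives exactly 211, so 30 is attained.

30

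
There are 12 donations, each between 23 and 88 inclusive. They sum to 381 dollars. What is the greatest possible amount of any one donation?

To make one donation as large as possible, make the other 11 as small as possible.
The other 11 contribute at least 11 × 23 = 253, leaving at most 381 − 253 = 128.
But each donation is capped at 88, so the maximum is 88.
Achievable: one at 88 and the other 11 totalling 293, which fits since 11 × 23 ≤ 293 ≤ 11 × 88.

88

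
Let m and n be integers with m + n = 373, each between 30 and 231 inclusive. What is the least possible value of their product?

For a fixed sum, mn is smallest when m and n are as far apart as possible.
The extreme feasible split is m = 142, n = 231, giving mn = 32802.

32802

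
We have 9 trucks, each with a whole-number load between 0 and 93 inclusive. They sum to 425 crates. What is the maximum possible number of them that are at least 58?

Suppose k of them are at least 58. Those contribute at least 58 each and the other 9 − k at least 0 each.
So the total is at least 58k + 0(9 − k) = 0 + 58k. This must be ≤ 425, giving k ≤ 7.
k = 7 is achieved by 7 values at 58 and 2 at 0, total 406; add 19 to one value (staying below 58) to reach 425.

7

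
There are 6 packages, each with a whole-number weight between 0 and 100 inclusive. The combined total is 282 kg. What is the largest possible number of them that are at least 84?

Suppose k of them are at least 84. Those contribute at least 84 each and the other 6 − k at least 0 each.
So the total is at least 84k + 0(6 − k) = 0 + 84k. This must be ≤ 282, giving k ≤ 3.
k = 3 is achieved by 3 values at 84 and 3 at 0, total 252; add 30 to one value (staying below 84) to reach 282.

3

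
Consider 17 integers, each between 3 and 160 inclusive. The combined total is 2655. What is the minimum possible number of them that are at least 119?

16

If only k of them are at least 119, the other 17 − k are at most 118, so the total is at most k·160 + (17 − k)·118.
This must reach 2655, so k·160 + (17 − k)·118 ≥ 2655, giving k ≥ 16.
Exactly 16 works: 16 values at 160 and 1 at 118 total 2678; lower one of the high values by 23 (still ≥ 119) to hit 2655.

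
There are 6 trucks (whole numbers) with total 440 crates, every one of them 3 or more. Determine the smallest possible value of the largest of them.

74

The 6 values sum to 440, so their maximum is at least ⌈440/6⌉ = 74.
Equality holds with 2 values of 74 and 4 values of 73.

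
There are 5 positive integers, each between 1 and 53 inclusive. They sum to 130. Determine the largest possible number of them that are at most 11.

3

Each value at 11 or below falls at least 53 − 11 = 42 short of the ceiling 53.
The ceiling total is 5 × 53 = 265, and we need 130, so at most ⌊(265 − 130)/42⌋ = 3 can be that low.
k = 3 is achieved by 3 values at 11 and 2 at 53, total 139; lower one of the 53's by 9 (still > 11) to reach 130.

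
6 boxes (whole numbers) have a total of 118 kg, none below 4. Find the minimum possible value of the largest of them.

20

The 6 values sum to 118, so their maximum is at least ⌈118/6⌉ = 20.
Taking 2 copies of 19 and 4 copies of 20 gives exactly 118, so 20 is attained.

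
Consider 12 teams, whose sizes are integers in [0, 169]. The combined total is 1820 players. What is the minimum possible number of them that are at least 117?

If only k of them are at least 117, the other 12 − k are at most 116, so the total is at most k·169 + (12 − k)·116.
This must reach 1820, so k·169 + (12 − k)·116 ≥ 1820, giving k ≥ 9.
Exactly 9 works: 9 values at 169 and 3 at 116 total 1869; lower one of the high values by 49 (still ≥ 117) to hit 1820.

9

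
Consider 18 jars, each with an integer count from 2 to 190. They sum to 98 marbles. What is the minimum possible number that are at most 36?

17

Each value above 36 is at least 37, contributing at least 37 − 2 = 35 above the floor 2.
The sum exceeds the floor total 36 by 62, so at most ⌊62/35⌋ = 1 exceed 36, and at least 17 are ≤ 36.
Exactly 17 works: 17 values at 2 and 1 at 37 total 71; raise one of the low values by 27 (still ≤ 36) to hit 98.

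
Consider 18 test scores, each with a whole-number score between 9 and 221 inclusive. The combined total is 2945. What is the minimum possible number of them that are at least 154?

3

Suppose at most 18 − j of them reach 154; then j values are ≤ 153 and the rest ≤ 221.
The total is then ≤ 153·j + 221·(18 − j) = 3978 − 68j. For this to be ≥ 2945 we need j ≤ 15, so at least 18 − 15 = 3 must reach 154.
Exactly 3 works: 3 values at 221 and 15 at 153 total 2958; lower one of the high values by 13 (still ≥ 154) to hit 2945.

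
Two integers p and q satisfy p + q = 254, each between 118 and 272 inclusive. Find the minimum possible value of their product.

pq = p(254 − p) is concave in p, so over [118, 136] it is minimized at an endpoint.
The extreme feasible split is p = 118, q = 136, giving pq = 16048.

16048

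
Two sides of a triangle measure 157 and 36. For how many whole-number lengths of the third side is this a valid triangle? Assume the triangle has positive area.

The triangle inequality gives |157 − 36| < c < 157 + 36, i.e. 121 < c < 193.
So c can be any integer from 122 to 192: 71 values.

71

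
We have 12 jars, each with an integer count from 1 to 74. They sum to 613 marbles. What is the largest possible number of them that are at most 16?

Suppose k of them are at most 16. Those contribute at most 16 each and the rest at most 74 each.
So the total is at most 16k + 74(12 − k) = 888 − 58k. This must still be ≥ 613, so k ≤ 4.
k = 4 is achieved by 4 values at 16 and 8 at 74, total 656; lower one of the 74's by 43 (still > 16) to reach 613.

4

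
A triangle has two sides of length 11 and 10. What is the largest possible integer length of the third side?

The third side must be less than 11 + 10 = 21.
The largest integer below 21 is 20.

20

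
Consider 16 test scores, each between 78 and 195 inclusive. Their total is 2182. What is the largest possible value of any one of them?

To make one score as large as possible, make the other 15 as small as possible.
The other 15 contribute at least 15 × 78 = 1170, leaving at most 2182 − 1170 = 1012.
But each score is capped at 195, so the maximum is 195.
Achievable: one at 195 and the other 15 totalling 1987, which fits since 15 × 78 ≤ 1987 ≤ 15 × 195.

195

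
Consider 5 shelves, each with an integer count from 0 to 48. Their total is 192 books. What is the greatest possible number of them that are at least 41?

4

With k values at 41 or above and the rest at least 0, the sum is at least 0 + 41k.
Since the sum is 192, we need 41k ≤ 192, i.e. k ≤ 4.
k = 4 is achieved by 4 values at 41 and 1 at 0, total 164; add 28 to one value (staying below 41) to reach 192.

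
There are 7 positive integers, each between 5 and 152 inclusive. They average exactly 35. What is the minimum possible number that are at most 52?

The total is 7 × 35 = 245.
Each value above 52 is at least 53, contributing at least 53 − 5 = 48 above the floor 5.
The sum exceeds the floor total 35 by 210, so at most ⌊210/48⌋ = 4 exceed 52, and at least 3 are ≤ 52.
Exactly 3 works: 3 values at 5 and 4 at 53 total 227; raise one of the low values by 18 (still ≤ 52) to hit 245.

3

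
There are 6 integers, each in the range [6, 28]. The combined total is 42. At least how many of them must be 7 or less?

3

Each value above 7 is at least 8, contributing at least 8 − 6 = 2 above the floor 6.
The sum exceeds the floor total 36 by 6, so at most ⌊6/2⌋ = 3 exceed 7, and at least 3 are ≤ 7.
Exactly 3 works: 3 values at 6 and 3 at 8 total 42.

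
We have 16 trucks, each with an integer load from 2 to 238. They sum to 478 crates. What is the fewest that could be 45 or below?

Each value above 45 is at least 46, contributing at least 46 − 2 = 44 above the floor 2.
The sum exceeds the floor total 32 by 446, so at most ⌊446/44⌋ = 10 exceed 45, and at least 6 are ≤ 45.
Exactly 6 works: 6 values at 2 and 10 at 46 total 472; raise one of the low values by 6 (still ≤ 45) to hit 478.

6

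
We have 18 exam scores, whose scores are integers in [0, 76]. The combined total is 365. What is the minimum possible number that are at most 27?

5

Let j be the number exceeding 27. Then the total is ≥ 28·j + 0·(18 − j) = 0 + 28j.
So 28j ≤ 365 and j ≤ 13; hence at least 18 − 13 = 5 are ≤ 27.
Exactly 5 works: 5 values at 0 and 13 at 28 total 364; raise one of the low values by 1 (still ≤ 27) to hit 365.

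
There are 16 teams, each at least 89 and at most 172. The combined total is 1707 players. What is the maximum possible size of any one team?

172

Maximizing one value means minimizing the remaining 15.
The other 15 contribute at least 15 × 89 = 1335, leaving at most 1707 − 1335 = 372.
But each team is capped at 172, so the maximum is 172.
Achievable: one at 172 and the other 15 totalling 1535, which fits since 15 × 89 ≤ 1535 ≤ 15 × 172.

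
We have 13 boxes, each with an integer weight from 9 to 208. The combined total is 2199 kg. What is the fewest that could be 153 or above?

Each value short of 153 is at most 152, costing at least 208 − 152 = 56 against the maximum total of 2704.
We can afford to lose at most 2704 − 2199 = 505, so at most ⌊505/56⌋ = 9 fall short, and at least 4 are ≥ 153.
Exactly 4 works: 4 values at 208 and 9 at 152 total 2200; lower one of the high values by 1 (still ≥ 153) to hit 2199.

4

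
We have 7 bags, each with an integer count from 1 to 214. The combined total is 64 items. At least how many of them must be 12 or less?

Let j be the number exceeding 12. Then the total is ≥ 13·j + 1·(7 − j) = 7 + 12j.
So 12j ≤ 57 and j ≤ 4; hence at least 7 − 4 = 3 are ≤ 12.
Exactly 3 works: 3 values at 1 and 4 at 13 total 55; raise one of the low values by 9 (still ≤ 12) to hit 64.

3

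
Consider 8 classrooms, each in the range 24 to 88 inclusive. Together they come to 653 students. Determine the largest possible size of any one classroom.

88

To make one classroom as large as possible, make the other 7 as small as possible.
The other 7 contribute at least 7 × 24 = 168, leaving at most 653 − 168 = 485.
But each classroom is capped at 88, so the maximum is 88.
Achievable: one at 88 and the other 7 totalling 565, which fits since 7 × 24 ≤ 565 ≤ 7 × 88.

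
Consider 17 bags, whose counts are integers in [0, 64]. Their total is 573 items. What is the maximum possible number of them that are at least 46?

If k of the values are ≥ 46, the total is ≥ 46k + 0(17 − k).
Setting 46k + 0(17 − k) ≤ 573 gives 46k ≤ 573, so k ≤ 12.
k = 12 is achieved by 12 values at 46 and 5 at 0, total 552; add 21 to one value (staying below 46) to reach 573.

12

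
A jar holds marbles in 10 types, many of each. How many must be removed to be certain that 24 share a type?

In the worst case you draw 23 of each of the 10 types: 10 × 23 = 230.
One more forces 24 of some type, so 230 + 1 = 231.

231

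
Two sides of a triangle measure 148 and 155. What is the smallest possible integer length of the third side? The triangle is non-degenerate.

8

The third side must exceed |148 − 155| = 7.
The smallest integer above 7 is 8.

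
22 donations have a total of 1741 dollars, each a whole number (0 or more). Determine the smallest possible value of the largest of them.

If every one of the 22 were at most 79, the total would be at most 22 × 79 = 1738 < 1741.
Taking 19 copies of 79 and 3 copies of 80 gives exactly 1741, so 80 is attained.

80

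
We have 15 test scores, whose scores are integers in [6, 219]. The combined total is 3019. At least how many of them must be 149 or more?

If only k of them are at least 149, the other 15 − k are at most 148, so the total is at most k·219 + (15 − k)·148.
This must reach 3019, so k·219 + (15 − k)·148 ≥ 3019, giving k ≥ 12.
Exactly 12 works: 12 values at 219 and 3 at 148 total 3072; lower one of the high values by 53 (still ≥ 149) to hit 3019.

12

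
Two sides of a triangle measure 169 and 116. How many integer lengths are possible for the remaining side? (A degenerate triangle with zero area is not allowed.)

231

The triangle inequality gives |169 − 116| < c < 169 + 116, i.e. 53 < c < 285.
So c can be any integer from 54 to 284: 231 values.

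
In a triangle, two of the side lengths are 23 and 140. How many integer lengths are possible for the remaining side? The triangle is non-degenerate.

The triangle inequality gives |23 − 140| < c < 23 + 140, i.e. 117 < c < 163.
So c can be any integer from 118 to 162: 45 values.

45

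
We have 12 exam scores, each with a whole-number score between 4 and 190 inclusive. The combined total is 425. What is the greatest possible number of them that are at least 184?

2

Suppose k of them are at least 184. Those contribute at least 184 each and the other 12 − k at least 4 each.
So the total is at least 184k + 4(12 − k) = 48 + 180k. This must be ≤ 425, giving k ≤ 2.
k = 2 is achieved by 2 values at 184 and 10 at 4, total 408; add 17 to one value (staying below 184) to reach 425.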